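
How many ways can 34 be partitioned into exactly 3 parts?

Counting exhaustively, 96 partitions satisfy the conditions.

96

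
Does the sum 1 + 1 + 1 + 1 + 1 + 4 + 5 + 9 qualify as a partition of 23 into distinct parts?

The parts sum to 23, and the condition 'all summands are distinct' is violated.

No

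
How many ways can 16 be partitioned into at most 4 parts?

A partial list (first 12 by largest part):
16
15 + 1
14 + 2
14 + 1 + 1
13 + 3
13 + 2 + 1
13 + 1 + 1 + 1
12 + 4
12 + 3 + 1
12 + 2 + 2
12 + 2 + 1 + 1
11 + 5
…and 52 more, for 64 total.

64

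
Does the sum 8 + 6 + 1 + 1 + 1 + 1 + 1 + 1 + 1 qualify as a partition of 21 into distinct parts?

The parts sum to 21, and the condition 'all summands are distinct' is violated.

No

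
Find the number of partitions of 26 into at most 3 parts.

A partial list (first 12 by largest part):
26
25+1
24+2
24+1+1
23+3
23+2+1
22+4
22+3+1
22+2+2
21+5
21+4+1
21+3+2
…and 58 more, for 70 total.

70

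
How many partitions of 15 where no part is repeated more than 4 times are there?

127

There are 127 such partitions.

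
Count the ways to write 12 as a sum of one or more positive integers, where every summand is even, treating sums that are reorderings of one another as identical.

11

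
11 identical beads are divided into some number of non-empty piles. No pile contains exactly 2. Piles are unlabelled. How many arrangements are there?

There are too many to list fully; the first 12 (by largest part) are:
11
10+1
9+1+1
8+3
8+1+1+1
7+4
7+3+1
7+1+1+1+1
6+5
6+4+1
6+3+1+1
6+1+1+1+1+1
…and 14 more, for 26 total.

26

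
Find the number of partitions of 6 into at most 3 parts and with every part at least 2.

The partitions of 6 that satisfy the conditions:
6
4+2
3+3
2+2+2

4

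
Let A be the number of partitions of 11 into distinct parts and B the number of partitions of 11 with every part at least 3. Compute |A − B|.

Partitions of 11 into distinct parts: 12.
Partitions of 11 with every part at least 3: 6.
|12 − 6| = 6.

6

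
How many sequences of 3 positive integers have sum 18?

Place 2 bars in the 17 internal gaps of a row of 18 dots: C(17,2) = 136.

136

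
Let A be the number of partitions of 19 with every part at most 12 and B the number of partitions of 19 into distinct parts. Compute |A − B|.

406

Partitions of 19 with every part at most 12: 460.
Partitions of 19 into distinct parts: 54.
|460 − 54| = 406.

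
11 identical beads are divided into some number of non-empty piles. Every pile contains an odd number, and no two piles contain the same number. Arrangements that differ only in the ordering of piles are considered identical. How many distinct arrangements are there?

Enumerating:
11
1, 3, 7
That's 2 in total.

2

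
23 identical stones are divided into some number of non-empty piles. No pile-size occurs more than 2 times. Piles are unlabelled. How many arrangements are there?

355

Counting exhaustively, 355 partitions satisfy the conditions.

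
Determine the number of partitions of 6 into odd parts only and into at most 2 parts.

2

Listing the qualifying partitions of 6:
1, 5
3, 3
Counting gives 2.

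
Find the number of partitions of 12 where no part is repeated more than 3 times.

50

There are too many to list fully; the first 12 (by largest part) are:
12
11+1
10+2
10+1+1
9+3
9+2+1
9+1+1+1
8+4
8+3+1
8+2+2
8+2+1+1
7+5
…and 38 more, for 50 total.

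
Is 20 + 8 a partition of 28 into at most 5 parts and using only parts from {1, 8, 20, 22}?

Yes

The parts sum to 28, and the condition 'there are at most 5 summands' holds; the condition 'each summand belongs to {1, 8, 20, 22}' holds.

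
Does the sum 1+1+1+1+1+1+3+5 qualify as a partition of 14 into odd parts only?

Yes

The parts sum to 14, and the condition 'every summand is odd' holds.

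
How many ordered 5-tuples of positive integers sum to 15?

Equivalently, choose which 4 of the 14 gaps become plus signs: C(14,4) = 1001.

1001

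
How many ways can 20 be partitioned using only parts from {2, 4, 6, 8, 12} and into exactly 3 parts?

4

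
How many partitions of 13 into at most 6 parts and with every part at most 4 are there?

16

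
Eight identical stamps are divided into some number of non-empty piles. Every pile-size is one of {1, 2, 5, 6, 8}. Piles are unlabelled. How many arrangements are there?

Listing the qualifying partitions of 8:
8
2, 6
1, 1, 6
1, 2, 5
1, 1, 1, 5
2, 2, 2, 2
1, 1, 2, 2, 2
1, 1, 1, 1, 2, 2
1, 1, 1, 1, 1, 1, 2
1, 1, 1, 1, 1, 1, 1, 1
That's 10 in total.

10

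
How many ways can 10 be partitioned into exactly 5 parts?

The partitions of 10 that satisfy the conditions:
6, 1, 1, 1, 1
5, 2, 1, 1, 1
4, 3, 1, 1, 1
4, 2, 2, 1, 1
3, 3, 2, 1, 1
3, 2, 2, 2, 1
2, 2, 2, 2, 2
That's 7 in total.

7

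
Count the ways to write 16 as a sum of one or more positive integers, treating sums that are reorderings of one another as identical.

231

Systematic enumeration (by largest part, then next-largest, …) yields 231.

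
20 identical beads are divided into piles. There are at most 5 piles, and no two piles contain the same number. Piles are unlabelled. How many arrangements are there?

A partial list (first 12 by largest part):
20
19 + 1
18 + 2
17 + 3
17 + 2 + 1
16 + 4
16 + 3 + 1
15 + 5
15 + 4 + 1
15 + 3 + 2
14 + 6
14 + 5 + 1
…and 52 more, for 64 total.

64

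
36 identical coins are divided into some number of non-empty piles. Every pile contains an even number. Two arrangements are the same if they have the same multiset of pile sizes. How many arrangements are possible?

There are 385 such partitions.

385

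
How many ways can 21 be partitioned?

A full systematic count gives 792.

792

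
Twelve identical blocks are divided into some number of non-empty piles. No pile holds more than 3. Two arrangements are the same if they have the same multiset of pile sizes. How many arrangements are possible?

Listing the qualifying partitions of 12:
3 + 3 + 3 + 3
1 + 2 + 3 + 3 + 3
1 + 1 + 1 + 3 + 3 + 3
2 + 2 + 2 + 3 + 3
1 + 1 + 2 + 2 + 3 + 3
1 + 1 + 1 + 1 + 2 + 3 + 3
1 + 1 + 1 + 1 + 1 + 1 + 3 + 3
1 + 2 + 2 + 2 + 2 + 3
1 + 1 + 1 + 2 + 2 + 2 + 3
1 + 1 + 1 + 1 + 1 + 2 + 2 + 3
1 + 1 + 1 + 1 + 1 + 1 + 1 + 2 + 3
1 + 1 + 1 + 1 + 1 + 1 + 1 + 1 + 1 + 3
2 + 2 + 2 + 2 + 2 + 2
1 + 1 + 2 + 2 + 2 + 2 + 2
1 + 1 + 1 + 1 + 2 + 2 + 2 + 2
1 + 1 + 1 + 1 + 1 + 1 + 2 + 2 + 2
1 + 1 + 1 + 1 + 1 + 1 + 1 + 1 + 2 + 2
1 + 1 + 1 + 1 + 1 + 1 + 1 + 1 + 1 + 1 + 2
1 + 1 + 1 + 1 + 1 + 1 + 1 + 1 + 1 + 1 + 1 + 1

19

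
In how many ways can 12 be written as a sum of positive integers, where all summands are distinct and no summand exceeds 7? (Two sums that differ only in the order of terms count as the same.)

They are:
5 + 7
1 + 4 + 7
2 + 3 + 7
1 + 5 + 6
2 + 4 + 6
1 + 2 + 3 + 6
3 + 4 + 5
1 + 2 + 4 + 5

8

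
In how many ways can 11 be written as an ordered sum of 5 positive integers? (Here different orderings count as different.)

210

A composition of 11 into 5 positive parts is chosen by placing 4 dividers among the 10 gaps between 11 units: C(10,4) = 210.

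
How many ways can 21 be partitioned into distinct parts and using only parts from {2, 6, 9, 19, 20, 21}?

Listing the qualifying partitions of 21:
21
19,2

2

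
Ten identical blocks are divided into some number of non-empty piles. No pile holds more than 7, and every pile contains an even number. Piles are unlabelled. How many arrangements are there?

The partitions of 10 that satisfy the conditions:
6,4
6,2,2
4,4,2
4,2,2,2
2,2,2,2,2
That's 5 in total.

5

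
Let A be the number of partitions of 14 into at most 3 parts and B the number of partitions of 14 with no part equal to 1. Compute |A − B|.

10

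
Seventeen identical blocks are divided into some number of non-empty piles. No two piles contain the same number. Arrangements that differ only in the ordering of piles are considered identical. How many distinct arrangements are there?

38

A partial list (first 12 by largest part):
17
16+1
15+2
14+3
14+2+1
13+4
13+3+1
12+5
12+4+1
12+3+2
11+6
11+5+1
…and 26 more, for 38 total.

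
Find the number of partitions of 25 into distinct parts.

142

Counting exhaustively, 142 partitions satisfy the conditions.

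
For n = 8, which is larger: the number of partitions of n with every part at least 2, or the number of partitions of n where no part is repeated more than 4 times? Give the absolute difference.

Partitions of 8 with every part at least 2: 7.
Partitions of 8 where no part is repeated more than 4 times: 19.
|7 − 19| = 12.

12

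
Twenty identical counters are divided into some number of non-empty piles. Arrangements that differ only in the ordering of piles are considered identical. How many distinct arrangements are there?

627

There are 627 such partitions.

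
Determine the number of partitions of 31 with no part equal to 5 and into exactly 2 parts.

Enumerating:
30,1
29,2
28,3
27,4
25,6
24,7
23,8
22,9
21,10
20,11
19,12
18,13
17,14
16,15
That's 14 in total.

14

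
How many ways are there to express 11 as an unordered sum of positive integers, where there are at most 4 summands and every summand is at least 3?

The partitions of 11 that satisfy the conditions:
11
8,3
7,4
6,5
5,3,3
4,4,3

6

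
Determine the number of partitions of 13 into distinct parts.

The partitions of 13 that satisfy the conditions:
13
12,1
11,2
10,3
10,2,1
9,4
9,3,1
8,5
8,4,1
8,3,2
7,6
7,5,1
7,4,2
7,3,2,1
6,5,2
6,4,3
6,4,2,1
5,4,3,1

18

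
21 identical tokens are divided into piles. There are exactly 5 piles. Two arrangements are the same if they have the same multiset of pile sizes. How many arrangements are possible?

101

A full systematic count gives 101.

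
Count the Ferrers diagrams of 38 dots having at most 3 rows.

A full systematic count gives 140.

140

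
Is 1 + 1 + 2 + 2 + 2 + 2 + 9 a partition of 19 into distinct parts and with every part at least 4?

No

The parts sum to 19, and the condition 'all summands are distinct' is violated.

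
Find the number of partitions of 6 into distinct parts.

They are:
6
5 + 1
4 + 2
3 + 2 + 1

4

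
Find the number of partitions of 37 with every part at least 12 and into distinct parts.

8

The partitions of 37 that satisfy the conditions:
37
25 + 12
24 + 13
23 + 14
22 + 15
21 + 16
20 + 17
19 + 18
That's 8 in total.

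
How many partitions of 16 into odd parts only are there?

There are too many to list fully; the first 12 (by largest part) are:
1,15
3,13
1,1,1,13
5,11
1,1,3,11
1,1,1,1,1,11
7,9
1,1,5,9
1,3,3,9
1,1,1,1,3,9
1,1,1,1,1,1,1,9
1,1,7,7
…and 20 more, for 32 total.

32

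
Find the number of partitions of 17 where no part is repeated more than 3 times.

166

Counting exhaustively, 166 partitions satisfy the conditions.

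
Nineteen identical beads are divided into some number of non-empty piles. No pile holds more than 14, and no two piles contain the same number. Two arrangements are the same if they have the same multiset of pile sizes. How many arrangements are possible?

There are too many to list fully; the first 12 (by largest part) are:
14 + 5
14 + 4 + 1
14 + 3 + 2
13 + 6
13 + 5 + 1
13 + 4 + 2
13 + 3 + 2 + 1
12 + 7
12 + 6 + 1
12 + 5 + 2
12 + 4 + 3
12 + 4 + 2 + 1
…and 35 more, for 47 total.

47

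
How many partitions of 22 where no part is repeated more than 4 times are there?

628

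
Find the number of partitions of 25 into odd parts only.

Systematic enumeration (by largest part, then next-largest, …) yields 142.

142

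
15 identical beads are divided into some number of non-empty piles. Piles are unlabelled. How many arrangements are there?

176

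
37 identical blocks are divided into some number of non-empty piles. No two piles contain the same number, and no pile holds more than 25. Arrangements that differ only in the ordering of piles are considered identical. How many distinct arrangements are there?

705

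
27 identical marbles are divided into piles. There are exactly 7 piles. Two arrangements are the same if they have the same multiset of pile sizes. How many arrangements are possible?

Direct enumeration gives 364 partitions.

364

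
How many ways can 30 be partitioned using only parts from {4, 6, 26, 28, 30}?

Listing the qualifying partitions of 30:
30
4 + 26
6 + 6 + 6 + 6 + 6
4 + 4 + 4 + 6 + 6 + 6
4 + 4 + 4 + 4 + 4 + 4 + 6

5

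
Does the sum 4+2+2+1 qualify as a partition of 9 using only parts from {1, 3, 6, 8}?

No

The parts sum to 9, and the condition 'each summand belongs to {1, 3, 6, 8}' is violated.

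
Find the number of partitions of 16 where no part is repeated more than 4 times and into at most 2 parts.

9

They are:
16
15+1
14+2
13+3
12+4
11+5
10+6
9+7
8+8
Counting gives 9.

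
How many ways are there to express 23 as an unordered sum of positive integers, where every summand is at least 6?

They are:
23
17,6
16,7
15,8
14,9
13,10
12,11
11,6,6
10,7,6
9,8,6
9,7,7
8,8,7

12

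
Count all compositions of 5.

There are 4 gaps and each independently is a cut or not, giving 2^4 = 16.

16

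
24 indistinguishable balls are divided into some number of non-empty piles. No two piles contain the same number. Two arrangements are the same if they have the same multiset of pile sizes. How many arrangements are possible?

A full systematic count gives 122.

122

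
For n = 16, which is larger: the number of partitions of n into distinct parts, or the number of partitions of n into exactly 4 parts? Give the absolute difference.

Partitions of 16 into distinct parts: 32.
Partitions of 16 into exactly 4 parts: 34.
|32 − 34| = 2.

2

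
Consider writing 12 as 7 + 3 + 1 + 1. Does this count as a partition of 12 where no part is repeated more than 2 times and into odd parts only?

The parts sum to 12, and the condition 'no summand is used more than 2 times' holds; the condition 'every summand is odd' holds.

Yes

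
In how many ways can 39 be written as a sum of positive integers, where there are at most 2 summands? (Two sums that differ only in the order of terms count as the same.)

20

Enumerating:
39
38 + 1
37 + 2
36 + 3
35 + 4
34 + 5
33 + 6
32 + 7
31 + 8
30 + 9
29 + 10
28 + 11
27 + 12
26 + 13
25 + 14
24 + 15
23 + 16
22 + 17
21 + 18
20 + 19
Counting gives 20.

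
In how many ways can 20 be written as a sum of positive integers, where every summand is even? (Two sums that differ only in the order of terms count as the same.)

42

A partial list (first 12 by largest part):
20
18,2
16,4
16,2,2
14,6
14,4,2
14,2,2,2
12,8
12,6,2
12,4,4
12,4,2,2
12,2,2,2,2
…and 30 more, for 42 total.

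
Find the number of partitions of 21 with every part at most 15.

773

Direct enumeration gives 773 partitions.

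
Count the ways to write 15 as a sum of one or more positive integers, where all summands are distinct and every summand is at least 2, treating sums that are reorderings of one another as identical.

Enumerating:
15
13, 2
12, 3
11, 4
10, 5
10, 3, 2
9, 6
9, 4, 2
8, 7
8, 5, 2
8, 4, 3
7, 6, 2
7, 5, 3
6, 5, 4
6, 4, 3, 2

15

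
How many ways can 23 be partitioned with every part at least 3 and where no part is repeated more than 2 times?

65

There are too many to list fully; the first 12 (by largest part) are:
23
20+3
19+4
18+5
17+6
17+3+3
16+7
16+4+3
15+8
15+5+3
15+4+4
14+9
…and 53 more, for 65 total.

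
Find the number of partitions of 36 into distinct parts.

Systematic enumeration (by largest part, then next-largest, …) yields 668.

668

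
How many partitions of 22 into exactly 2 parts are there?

They are:
21,1
20,2
19,3
18,4
17,5
16,6
15,7
14,8
13,9
12,10
11,11
Counting gives 11.

11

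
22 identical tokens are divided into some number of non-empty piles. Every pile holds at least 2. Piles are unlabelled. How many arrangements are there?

Systematic enumeration (by largest part, then next-largest, …) yields 210.

210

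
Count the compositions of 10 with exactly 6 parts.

Place 5 bars in the 9 internal gaps of a row of 10 dots: C(9,5) = 126.

126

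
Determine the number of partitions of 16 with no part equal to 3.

There are 130 such partitions.

130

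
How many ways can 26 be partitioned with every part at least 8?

They are:
26
8+18
9+17
10+16
11+15
12+14
13+13
8+8+10
8+9+9
That's 9 in total.

9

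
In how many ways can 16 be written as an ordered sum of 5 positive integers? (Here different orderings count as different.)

1365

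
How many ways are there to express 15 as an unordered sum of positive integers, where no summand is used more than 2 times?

70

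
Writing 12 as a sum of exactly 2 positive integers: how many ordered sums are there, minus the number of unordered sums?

5

Compositions: C(11,1) = 11.
Partitions of 12 into exactly 2 parts: 6.
Difference: 11 − 6 = 5.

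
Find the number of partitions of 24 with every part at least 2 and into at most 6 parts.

241

There are 241 such partitions.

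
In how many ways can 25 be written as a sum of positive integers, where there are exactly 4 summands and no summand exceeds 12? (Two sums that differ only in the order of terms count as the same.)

67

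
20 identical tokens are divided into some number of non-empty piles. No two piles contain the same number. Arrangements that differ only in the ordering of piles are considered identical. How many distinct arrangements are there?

There are too many to list fully; the first 12 (by largest part) are:
20
19, 1
18, 2
17, 3
17, 2, 1
16, 4
16, 3, 1
15, 5
15, 4, 1
15, 3, 2
14, 6
14, 5, 1
…and 52 more, for 64 total.

64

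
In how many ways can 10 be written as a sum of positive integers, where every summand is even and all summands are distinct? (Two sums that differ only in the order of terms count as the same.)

Enumerating:
10
8, 2
6, 4

3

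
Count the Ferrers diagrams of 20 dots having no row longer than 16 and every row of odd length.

61

There are too many to list fully; the first 12 (by largest part) are:
15+5
15+3+1+1
15+1+1+1+1+1
13+7
13+5+1+1
13+3+3+1
13+3+1+1+1+1
13+1+1+1+1+1+1+1
11+9
11+7+1+1
11+5+3+1
11+5+1+1+1+1
…and 49 more, for 61 total.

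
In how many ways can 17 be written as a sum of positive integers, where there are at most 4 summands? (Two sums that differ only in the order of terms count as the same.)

Systematic enumeration (by largest part, then next-largest, …) yields 72.

72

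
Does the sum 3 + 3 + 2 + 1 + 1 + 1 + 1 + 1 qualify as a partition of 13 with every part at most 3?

The parts sum to 13, and the condition 'no summand exceeds 3' holds.

Yes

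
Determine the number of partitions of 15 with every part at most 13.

174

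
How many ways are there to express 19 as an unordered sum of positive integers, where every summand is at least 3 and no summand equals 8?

33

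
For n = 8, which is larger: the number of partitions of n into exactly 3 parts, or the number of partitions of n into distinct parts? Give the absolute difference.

1

Partitions of 8 into exactly 3 parts: 5.
Partitions of 8 into distinct parts: 6.
|5 − 6| = 1.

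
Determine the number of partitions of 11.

56

A partial list (first 12 by largest part):
11
10, 1
9, 2
9, 1, 1
8, 3
8, 2, 1
8, 1, 1, 1
7, 4
7, 3, 1
7, 2, 2
7, 2, 1, 1
7, 1, 1, 1, 1
…and 44 more, for 56 total.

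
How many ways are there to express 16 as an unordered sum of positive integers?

Counting exhaustively, 231 partitions satisfy the conditions.

231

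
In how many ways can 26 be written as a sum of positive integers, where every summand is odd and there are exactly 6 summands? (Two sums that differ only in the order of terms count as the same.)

A partial list (first 12 by largest part):
21, 1, 1, 1, 1, 1
19, 3, 1, 1, 1, 1
17, 5, 1, 1, 1, 1
17, 3, 3, 1, 1, 1
15, 7, 1, 1, 1, 1
15, 5, 3, 1, 1, 1
15, 3, 3, 3, 1, 1
13, 9, 1, 1, 1, 1
13, 7, 3, 1, 1, 1
13, 5, 5, 1, 1, 1
13, 5, 3, 3, 1, 1
13, 3, 3, 3, 3, 1
…and 23 more, for 35 total.

35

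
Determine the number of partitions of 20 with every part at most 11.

Enumerating by decreasing first part gives 560 partitions in all.

560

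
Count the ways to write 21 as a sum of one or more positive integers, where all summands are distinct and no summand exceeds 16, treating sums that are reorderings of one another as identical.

A partial list (first 12 by largest part):
16 + 5
16 + 4 + 1
16 + 3 + 2
15 + 6
15 + 5 + 1
15 + 4 + 2
15 + 3 + 2 + 1
14 + 7
14 + 6 + 1
14 + 5 + 2
14 + 4 + 3
14 + 4 + 2 + 1
…and 57 more, for 69 total.

69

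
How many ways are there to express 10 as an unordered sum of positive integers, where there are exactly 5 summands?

The partitions of 10 that satisfy the conditions:
6,1,1,1,1
5,2,1,1,1
4,3,1,1,1
4,2,2,1,1
3,3,2,1,1
3,2,2,2,1
2,2,2,2,2

7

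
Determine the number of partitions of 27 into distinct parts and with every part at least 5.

They are:
27
22,5
21,6
20,7
19,8
18,9
17,10
16,11
16,6,5
15,12
15,7,5
14,13
14,8,5
14,7,6
13,9,5
13,8,6
12,10,5
12,9,6
12,8,7
11,10,6
11,9,7
10,9,8
9,7,6,5
That's 23 in total.

23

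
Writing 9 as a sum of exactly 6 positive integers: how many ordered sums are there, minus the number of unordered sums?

53

Ordered (compositions into 6 parts): C(8,5) = 56.
Partitions of 9 into exactly 6 parts: 3.
Difference: 56 − 3 = 53.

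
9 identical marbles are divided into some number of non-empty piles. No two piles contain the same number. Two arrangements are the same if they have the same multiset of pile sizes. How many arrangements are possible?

8

They are:
9
8 + 1
7 + 2
6 + 3
6 + 2 + 1
5 + 4
5 + 3 + 1
4 + 3 + 2
Counting gives 8.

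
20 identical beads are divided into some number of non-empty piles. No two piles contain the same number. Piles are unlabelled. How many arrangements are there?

64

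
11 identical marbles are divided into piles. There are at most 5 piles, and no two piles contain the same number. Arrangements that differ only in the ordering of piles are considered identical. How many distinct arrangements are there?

12

They are:
11
10, 1
9, 2
8, 3
8, 2, 1
7, 4
7, 3, 1
6, 5
6, 4, 1
6, 3, 2
5, 4, 2
5, 3, 2, 1
That's 12 in total.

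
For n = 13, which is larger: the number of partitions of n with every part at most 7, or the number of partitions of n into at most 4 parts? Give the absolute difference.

Partitions of 13 with every part at most 7: 82.
Partitions of 13 into at most 4 parts: 39.
|82 − 39| = 43.

43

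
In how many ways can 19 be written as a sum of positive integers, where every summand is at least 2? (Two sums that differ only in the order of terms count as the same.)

105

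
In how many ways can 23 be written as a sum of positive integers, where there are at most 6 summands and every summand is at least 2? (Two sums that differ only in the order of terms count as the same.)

199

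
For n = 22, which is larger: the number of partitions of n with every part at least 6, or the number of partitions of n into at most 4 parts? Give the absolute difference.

125

Partitions of 22 with every part at least 6: 11.
Partitions of 22 into at most 4 parts: 136.
|11 − 136| = 125.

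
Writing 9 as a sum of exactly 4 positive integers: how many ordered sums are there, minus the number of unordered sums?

50

Compositions: C(8,3) = 56.
Unordered (partitions into 4 parts): 6.
Difference: 56 − 6 = 50.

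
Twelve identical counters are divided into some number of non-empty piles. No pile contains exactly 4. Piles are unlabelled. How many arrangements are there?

A partial list (first 12 by largest part):
12
11,1
10,2
10,1,1
9,3
9,2,1
9,1,1,1
8,3,1
8,2,2
8,2,1,1
8,1,1,1,1
7,5
…and 43 more, for 55 total.

55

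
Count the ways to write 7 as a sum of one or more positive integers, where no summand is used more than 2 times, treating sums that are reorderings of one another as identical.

They are:
7
6 + 1
5 + 2
5 + 1 + 1
4 + 3
4 + 2 + 1
3 + 3 + 1
3 + 2 + 2
3 + 2 + 1 + 1
Counting gives 9.

9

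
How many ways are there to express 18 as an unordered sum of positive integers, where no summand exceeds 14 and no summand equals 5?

There are 277 such partitions.

277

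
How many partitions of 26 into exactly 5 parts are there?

Counting exhaustively, 221 partitions satisfy the conditions.

221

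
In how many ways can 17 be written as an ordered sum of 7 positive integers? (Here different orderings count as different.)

A composition of 17 into 7 positive parts is chosen by placing 6 dividers among the 16 gaps between 17 units: C(16,6) = 8008.

8008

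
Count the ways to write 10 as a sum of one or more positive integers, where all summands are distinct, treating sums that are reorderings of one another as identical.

Listing the qualifying partitions of 10:
10
9 + 1
8 + 2
7 + 3
7 + 2 + 1
6 + 4
6 + 3 + 1
5 + 4 + 1
5 + 3 + 2
4 + 3 + 2 + 1

10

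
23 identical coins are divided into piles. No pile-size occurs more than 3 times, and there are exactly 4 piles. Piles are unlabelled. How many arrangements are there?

Systematic enumeration (by largest part, then next-largest, …) yields 94.

94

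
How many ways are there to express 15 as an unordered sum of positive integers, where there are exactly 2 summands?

7

The partitions of 15 that satisfy the conditions:
1 + 14
2 + 13
3 + 12
4 + 11
5 + 10
6 + 9
7 + 8
That's 7 in total.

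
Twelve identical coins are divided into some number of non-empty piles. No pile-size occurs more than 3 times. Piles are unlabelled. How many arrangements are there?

50

There are too many to list fully; the first 12 (by largest part) are:
12
11 + 1
10 + 2
10 + 1 + 1
9 + 3
9 + 2 + 1
9 + 1 + 1 + 1
8 + 4
8 + 3 + 1
8 + 2 + 2
8 + 2 + 1 + 1
7 + 5
…and 38 more, for 50 total.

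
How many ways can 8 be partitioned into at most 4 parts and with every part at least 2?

7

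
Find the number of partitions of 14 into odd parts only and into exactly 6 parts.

The partitions of 14 that satisfy the conditions:
9+1+1+1+1+1
7+3+1+1+1+1
5+5+1+1+1+1
5+3+3+1+1+1
3+3+3+3+1+1

5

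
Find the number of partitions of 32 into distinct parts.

390

Enumerating by decreasing first part gives 390 partitions in all.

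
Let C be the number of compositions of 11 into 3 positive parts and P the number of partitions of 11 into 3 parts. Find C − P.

Compositions: C(10,2) = 45.
Unordered (partitions into 3 parts): 10.
Difference: 45 − 10 = 35.

35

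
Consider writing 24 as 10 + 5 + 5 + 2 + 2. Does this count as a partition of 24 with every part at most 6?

No

The parts sum to 24, and the condition 'no summand exceeds 6' is violated.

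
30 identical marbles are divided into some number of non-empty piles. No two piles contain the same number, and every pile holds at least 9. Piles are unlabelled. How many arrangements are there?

8

Enumerating:
30
21+9
20+10
19+11
18+12
17+13
16+14
11+10+9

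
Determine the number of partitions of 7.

The partitions of 7 that satisfy the conditions:
7
6+1
5+2
5+1+1
4+3
4+2+1
4+1+1+1
3+3+1
3+2+2
3+2+1+1
3+1+1+1+1
2+2+2+1
2+2+1+1+1
2+1+1+1+1+1
1+1+1+1+1+1+1
That's 15 in total.

15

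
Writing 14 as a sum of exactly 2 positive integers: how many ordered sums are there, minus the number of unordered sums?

6

Ordered (compositions into 2 parts): C(13,1) = 13.
Unordered (partitions into 2 parts): 7.
Difference: 13 − 7 = 6.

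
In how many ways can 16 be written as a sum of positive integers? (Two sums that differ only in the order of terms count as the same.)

231

A full systematic count gives 231.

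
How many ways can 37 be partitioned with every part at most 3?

133

Direct enumeration gives 133 partitions.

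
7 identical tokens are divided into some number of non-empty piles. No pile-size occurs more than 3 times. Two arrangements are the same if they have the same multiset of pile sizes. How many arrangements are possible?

The partitions of 7 that satisfy the conditions:
7
6,1
5,2
5,1,1
4,3
4,2,1
4,1,1,1
3,3,1
3,2,2
3,2,1,1
2,2,2,1
2,2,1,1,1
Counting gives 12.

12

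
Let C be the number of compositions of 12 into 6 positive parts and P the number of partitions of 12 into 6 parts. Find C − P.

451

Ordered (compositions into 6 parts): C(11,5) = 462.
Partitions of 12 into exactly 6 parts: 11.
Difference: 462 − 11 = 451.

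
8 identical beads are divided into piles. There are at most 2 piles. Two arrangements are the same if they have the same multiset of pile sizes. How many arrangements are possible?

Enumerating:
8
1 + 7
2 + 6
3 + 5
4 + 4
That's 5 in total.

5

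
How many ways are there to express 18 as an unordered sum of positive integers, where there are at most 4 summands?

84

Enumerating by decreasing first part gives 84 partitions in all.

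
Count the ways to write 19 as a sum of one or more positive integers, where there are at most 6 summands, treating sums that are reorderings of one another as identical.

Enumerating by decreasing first part gives 235 partitions in all.

235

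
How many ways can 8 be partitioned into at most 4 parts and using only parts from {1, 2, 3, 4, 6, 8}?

11

Enumerating:
8
2+6
1+1+6
4+4
1+3+4
2+2+4
1+1+2+4
2+3+3
1+1+3+3
1+2+2+3
2+2+2+2
Counting gives 11.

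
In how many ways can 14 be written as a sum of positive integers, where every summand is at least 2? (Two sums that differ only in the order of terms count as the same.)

34

A partial list (first 12 by largest part):
14
2 + 12
3 + 11
4 + 10
2 + 2 + 10
5 + 9
2 + 3 + 9
6 + 8
2 + 4 + 8
3 + 3 + 8
2 + 2 + 2 + 8
7 + 7
…and 22 more, for 34 total.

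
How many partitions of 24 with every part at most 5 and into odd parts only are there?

27

There are too many to list fully; the first 12 (by largest part) are:
5,5,5,5,3,1
5,5,5,5,1,1,1,1
5,5,5,3,3,3
5,5,5,3,3,1,1,1
5,5,5,3,1,1,1,1,1,1
5,5,5,1,1,1,1,1,1,1,1,1
5,5,3,3,3,3,1,1
5,5,3,3,3,1,1,1,1,1
5,5,3,3,1,1,1,1,1,1,1,1
5,5,3,1,1,1,1,1,1,1,1,1,1,1
5,5,1,1,1,1,1,1,1,1,1,1,1,1,1,1
5,3,3,3,3,3,3,1
…and 15 more, for 27 total.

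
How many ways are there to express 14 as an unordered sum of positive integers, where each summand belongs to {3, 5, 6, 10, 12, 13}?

Listing the qualifying partitions of 14:
6+5+3
5+3+3+3
That's 2 in total.

2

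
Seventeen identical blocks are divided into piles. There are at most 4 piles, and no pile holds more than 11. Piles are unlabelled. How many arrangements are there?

There are too many to list fully; the first 12 (by largest part) are:
11 + 6
11 + 5 + 1
11 + 4 + 2
11 + 4 + 1 + 1
11 + 3 + 3
11 + 3 + 2 + 1
11 + 2 + 2 + 2
10 + 7
10 + 6 + 1
10 + 5 + 2
10 + 5 + 1 + 1
10 + 4 + 3
…and 44 more, for 56 total.

56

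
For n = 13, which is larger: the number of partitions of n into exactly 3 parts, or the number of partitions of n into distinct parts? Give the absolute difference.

Partitions of 13 into exactly 3 parts: 14.
Partitions of 13 into distinct parts: 18.
|14 − 18| = 4.

4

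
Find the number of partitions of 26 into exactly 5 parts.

221

A full systematic count gives 221.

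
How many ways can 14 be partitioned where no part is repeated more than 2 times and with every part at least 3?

They are:
14
11 + 3
10 + 4
9 + 5
8 + 6
8 + 3 + 3
7 + 7
7 + 4 + 3
6 + 5 + 3
6 + 4 + 4
5 + 5 + 4
4 + 4 + 3 + 3

12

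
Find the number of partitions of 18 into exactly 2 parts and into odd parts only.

5

Enumerating:
17+1
15+3
13+5
11+7
9+9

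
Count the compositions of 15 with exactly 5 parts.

1001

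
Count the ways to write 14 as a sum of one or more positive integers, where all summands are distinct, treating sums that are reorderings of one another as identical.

Listing the qualifying partitions of 14:
14
13,1
12,2
11,3
11,2,1
10,4
10,3,1
9,5
9,4,1
9,3,2
8,6
8,5,1
8,4,2
8,3,2,1
7,6,1
7,5,2
7,4,3
7,4,2,1
6,5,3
6,5,2,1
6,4,3,1
5,4,3,2

22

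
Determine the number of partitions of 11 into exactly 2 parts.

Enumerating:
10 + 1
9 + 2
8 + 3
7 + 4
6 + 5

5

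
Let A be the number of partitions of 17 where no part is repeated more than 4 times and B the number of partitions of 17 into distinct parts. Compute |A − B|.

167

Partitions of 17 where no part is repeated more than 4 times: 205.
Partitions of 17 into distinct parts: 38.
|205 − 38| = 167.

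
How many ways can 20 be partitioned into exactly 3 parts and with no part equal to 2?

24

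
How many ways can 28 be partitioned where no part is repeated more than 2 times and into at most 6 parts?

696

Counting exhaustively, 696 partitions satisfy the conditions.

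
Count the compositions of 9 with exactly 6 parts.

A composition of 9 into 6 positive parts is chosen by placing 5 dividers among the 8 gaps between 9 units: C(8,5) = 56.

56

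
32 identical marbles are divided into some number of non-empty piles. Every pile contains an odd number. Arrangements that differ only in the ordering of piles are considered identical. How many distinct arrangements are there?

Counting exhaustively, 390 partitions satisfy the conditions.

390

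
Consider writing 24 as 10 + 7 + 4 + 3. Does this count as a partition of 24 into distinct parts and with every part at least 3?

Yes

The parts sum to 24, and the condition 'all summands are distinct' holds; the condition 'every summand is at least 3' holds.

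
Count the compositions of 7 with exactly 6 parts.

6

By stars and bars with positive parts, the count is C(6,5) = 6.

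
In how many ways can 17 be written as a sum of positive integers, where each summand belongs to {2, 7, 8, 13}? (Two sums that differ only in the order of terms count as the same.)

Listing the qualifying partitions of 17:
13,2,2
8,7,2
7,2,2,2,2,2

3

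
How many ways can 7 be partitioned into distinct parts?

5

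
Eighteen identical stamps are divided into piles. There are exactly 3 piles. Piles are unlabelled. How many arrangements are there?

27

A partial list (first 12 by largest part):
1 + 1 + 16
1 + 2 + 15
1 + 3 + 14
2 + 2 + 14
1 + 4 + 13
2 + 3 + 13
1 + 5 + 12
2 + 4 + 12
3 + 3 + 12
1 + 6 + 11
2 + 5 + 11
3 + 4 + 11
…and 15 more, for 27 total.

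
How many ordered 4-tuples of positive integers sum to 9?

56

A composition of 9 into 4 positive parts is chosen by placing 3 dividers among the 8 gaps between 9 units: C(8,3) = 56.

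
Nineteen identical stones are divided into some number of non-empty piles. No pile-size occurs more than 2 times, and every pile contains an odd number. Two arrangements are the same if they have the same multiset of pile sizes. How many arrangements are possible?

Enumerating:
19
17 + 1 + 1
15 + 3 + 1
13 + 5 + 1
13 + 3 + 3
11 + 7 + 1
11 + 5 + 3
11 + 3 + 3 + 1 + 1
9 + 9 + 1
9 + 7 + 3
9 + 5 + 5
9 + 5 + 3 + 1 + 1
7 + 7 + 5
7 + 7 + 3 + 1 + 1
7 + 5 + 5 + 1 + 1
7 + 5 + 3 + 3 + 1

16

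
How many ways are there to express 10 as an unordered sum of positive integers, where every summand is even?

7

Listing the qualifying partitions of 10:
10
2,8
4,6
2,2,6
2,4,4
2,2,2,4
2,2,2,2,2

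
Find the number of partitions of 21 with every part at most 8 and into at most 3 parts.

Enumerating:
8 + 8 + 5
8 + 7 + 6
7 + 7 + 7
Counting gives 3.

3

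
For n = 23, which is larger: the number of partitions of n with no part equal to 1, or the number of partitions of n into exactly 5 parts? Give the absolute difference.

112

Partitions of 23 with no part equal to 1: 253.
Partitions of 23 into exactly 5 parts: 141.
|253 − 141| = 112.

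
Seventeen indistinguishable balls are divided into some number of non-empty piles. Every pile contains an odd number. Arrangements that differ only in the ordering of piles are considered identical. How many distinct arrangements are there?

38

There are too many to list fully; the first 12 (by largest part) are:
17
15+1+1
13+3+1
13+1+1+1+1
11+5+1
11+3+3
11+3+1+1+1
11+1+1+1+1+1+1
9+7+1
9+5+3
9+5+1+1+1
9+3+3+1+1
…and 26 more, for 38 total.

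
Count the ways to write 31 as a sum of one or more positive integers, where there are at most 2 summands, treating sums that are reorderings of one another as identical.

16

The partitions of 31 that satisfy the conditions:
31
30+1
29+2
28+3
27+4
26+5
25+6
24+7
23+8
22+9
21+10
20+11
19+12
18+13
17+14
16+15
That's 16 in total.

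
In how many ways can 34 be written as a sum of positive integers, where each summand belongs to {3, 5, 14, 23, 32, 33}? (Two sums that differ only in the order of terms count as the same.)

6

Enumerating:
23+5+3+3
14+14+3+3
14+5+5+5+5
14+5+3+3+3+3+3
5+5+5+5+5+3+3+3
5+5+3+3+3+3+3+3+3+3
That's 6 in total.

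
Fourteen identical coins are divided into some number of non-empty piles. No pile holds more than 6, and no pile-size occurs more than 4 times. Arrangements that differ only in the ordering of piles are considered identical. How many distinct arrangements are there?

A partial list (first 12 by largest part):
6+6+2
6+6+1+1
6+5+3
6+5+2+1
6+5+1+1+1
6+4+4
6+4+3+1
6+4+2+2
6+4+2+1+1
6+4+1+1+1+1
6+3+3+2
6+3+3+1+1
…and 47 more, for 59 total.

59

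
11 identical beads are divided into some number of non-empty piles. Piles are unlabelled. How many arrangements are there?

A partial list (first 12 by largest part):
11
10 + 1
9 + 2
9 + 1 + 1
8 + 3
8 + 2 + 1
8 + 1 + 1 + 1
7 + 4
7 + 3 + 1
7 + 2 + 2
7 + 2 + 1 + 1
7 + 1 + 1 + 1 + 1
…and 44 more, for 56 total.

56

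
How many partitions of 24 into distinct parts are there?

122

Systematic enumeration (by largest part, then next-largest, …) yields 122.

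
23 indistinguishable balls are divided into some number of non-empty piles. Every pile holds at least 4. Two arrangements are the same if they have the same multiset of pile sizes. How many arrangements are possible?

There are too many to list fully; the first 12 (by largest part) are:
23
19, 4
18, 5
17, 6
16, 7
15, 8
15, 4, 4
14, 9
14, 5, 4
13, 10
13, 6, 4
13, 5, 5
…and 27 more, for 39 total.

39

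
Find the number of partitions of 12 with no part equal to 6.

There are too many to list fully; the first 12 (by largest part) are:
12
11, 1
10, 2
10, 1, 1
9, 3
9, 2, 1
9, 1, 1, 1
8, 4
8, 3, 1
8, 2, 2
8, 2, 1, 1
8, 1, 1, 1, 1
…and 54 more, for 66 total.

66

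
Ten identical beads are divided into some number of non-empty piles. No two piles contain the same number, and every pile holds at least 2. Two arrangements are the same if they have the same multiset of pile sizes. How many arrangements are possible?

5

They are:
10
8, 2
7, 3
6, 4
5, 3, 2
Counting gives 5.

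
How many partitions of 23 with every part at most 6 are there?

454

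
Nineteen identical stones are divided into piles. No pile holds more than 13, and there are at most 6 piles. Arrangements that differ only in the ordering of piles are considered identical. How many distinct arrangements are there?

216

A full systematic count gives 216.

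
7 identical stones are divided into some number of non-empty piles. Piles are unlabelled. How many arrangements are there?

15

They are:
7
1,6
2,5
1,1,5
3,4
1,2,4
1,1,1,4
1,3,3
2,2,3
1,1,2,3
1,1,1,1,3
1,2,2,2
1,1,1,2,2
1,1,1,1,1,2
1,1,1,1,1,1,1
That's 15 in total.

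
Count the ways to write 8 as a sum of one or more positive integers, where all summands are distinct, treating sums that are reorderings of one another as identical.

Listing the qualifying partitions of 8:
8
1+7
2+6
3+5
1+2+5
1+3+4

6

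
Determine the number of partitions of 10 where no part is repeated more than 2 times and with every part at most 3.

2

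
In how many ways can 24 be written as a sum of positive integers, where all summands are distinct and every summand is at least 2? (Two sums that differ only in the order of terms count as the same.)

66

There are too many to list fully; the first 12 (by largest part) are:
24
22,2
21,3
20,4
19,5
19,3,2
18,6
18,4,2
17,7
17,5,2
17,4,3
16,8
…and 54 more, for 66 total.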